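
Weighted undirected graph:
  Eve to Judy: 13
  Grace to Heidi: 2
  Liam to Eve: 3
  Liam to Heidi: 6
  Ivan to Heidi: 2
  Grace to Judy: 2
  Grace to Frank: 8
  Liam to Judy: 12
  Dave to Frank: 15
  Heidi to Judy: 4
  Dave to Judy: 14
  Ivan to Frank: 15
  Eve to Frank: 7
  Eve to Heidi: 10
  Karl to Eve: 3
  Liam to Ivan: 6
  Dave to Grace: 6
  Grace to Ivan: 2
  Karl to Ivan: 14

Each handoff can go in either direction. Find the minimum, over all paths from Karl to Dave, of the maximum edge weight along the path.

6

Some routes from Karl to Dave:
Karl→Eve→Liam→Ivan→Heidi→Judy→Grace→Dave: max(3, 3, 6, 2, 4, 2, 6) = 6
Karl→Eve→Liam→Heidi→Judy→Grace→Dave: max(3, 3, 6, 4, 2, 6) = 6
Karl→Eve→Liam→Heidi→Grace→Dave: max(3, 3, 6, 2, 6) = 6
Karl→Eve→Liam→Ivan→Grace→Dave: max(3, 3, 6, 2, 6) = 6
Karl→Eve→Liam→Ivan→Heidi→Grace→Dave: max(3, 3, 6, 2, 2, 6) = 6
Karl→Eve→Liam→Heidi→Ivan→Grace→Dave: max(3, 3, 6, 2, 2, 6) = 6
Smallest bottleneck: 6.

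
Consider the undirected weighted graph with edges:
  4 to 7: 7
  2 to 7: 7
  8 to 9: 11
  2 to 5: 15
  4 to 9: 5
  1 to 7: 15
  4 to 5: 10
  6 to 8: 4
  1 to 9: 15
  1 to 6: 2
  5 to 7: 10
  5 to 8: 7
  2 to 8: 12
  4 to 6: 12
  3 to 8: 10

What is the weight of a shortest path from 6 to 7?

Comparing a few candidate routes:
6 - 8 - 5 - 7: 4 + 7 + 10 = 21
6 - 1 - 7: 2 + 15 = 17
6 - 4 - 7: 12 + 7 = 19
Shortest: 17.

17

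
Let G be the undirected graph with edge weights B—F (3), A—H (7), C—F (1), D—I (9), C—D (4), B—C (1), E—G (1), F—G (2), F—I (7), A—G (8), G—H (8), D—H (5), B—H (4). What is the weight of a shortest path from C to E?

Some routes from C to E:
C -> B -> H -> G -> E: 1 + 4 + 8 + 1 = 14
C -> F -> G -> E: 1 + 2 + 1 = 4
C -> B -> F -> G -> E: 1 + 3 + 2 + 1 = 7
C -> F -> B -> H -> G -> E: 1 + 3 + 4 + 8 + 1 = 17
Shortest: 4.

4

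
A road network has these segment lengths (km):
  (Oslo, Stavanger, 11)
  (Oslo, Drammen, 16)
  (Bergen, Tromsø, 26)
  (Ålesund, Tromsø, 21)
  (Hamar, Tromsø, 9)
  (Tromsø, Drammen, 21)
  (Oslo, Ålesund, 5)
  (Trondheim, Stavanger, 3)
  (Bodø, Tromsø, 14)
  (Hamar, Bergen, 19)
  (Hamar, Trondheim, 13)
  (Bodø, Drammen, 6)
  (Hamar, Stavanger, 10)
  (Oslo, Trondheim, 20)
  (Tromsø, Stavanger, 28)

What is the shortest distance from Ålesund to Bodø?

27

A few of the Ålesund→Bodø routes:
Ålesund - Oslo - Stavanger - Trondheim - Hamar - Tromsø - Bodø: 5 + 11 + 3 + 13 + 9 + 14 = 55
Ålesund - Oslo - Drammen - Bodø: 5 + 16 + 6 = 27
Ålesund - Tromsø - Drammen - Bodø: 21 + 21 + 6 = 48
Ålesund - Oslo - Stavanger - Hamar - Tromsø - Bodø: 5 + 11 + 10 + 9 + 14 = 49
Ålesund - Tromsø - Bodø: 21 + 14 = 35
The minimum is 27 km.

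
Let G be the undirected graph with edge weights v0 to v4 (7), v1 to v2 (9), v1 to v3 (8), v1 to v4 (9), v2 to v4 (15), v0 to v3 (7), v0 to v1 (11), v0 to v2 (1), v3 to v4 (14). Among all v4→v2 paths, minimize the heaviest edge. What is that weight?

Comparing a few candidate routes:
v4 -> v0 -> v1 -> v2: max(7, 11, 9) = 11
v4 -> v0 -> v2: max(7, 1) = 7
v4 -> v0 -> v3 -> v1 -> v2: max(7, 7, 8, 9) = 9
v4 -> v1 -> v0 -> v2: max(9, 11, 1) = 11
v4 -> v1 -> v2: max(9, 9) = 9
v4 -> v1 -> v3 -> v0 -> v2: max(9, 8, 7, 1) = 9
Best route has worst link 7.

7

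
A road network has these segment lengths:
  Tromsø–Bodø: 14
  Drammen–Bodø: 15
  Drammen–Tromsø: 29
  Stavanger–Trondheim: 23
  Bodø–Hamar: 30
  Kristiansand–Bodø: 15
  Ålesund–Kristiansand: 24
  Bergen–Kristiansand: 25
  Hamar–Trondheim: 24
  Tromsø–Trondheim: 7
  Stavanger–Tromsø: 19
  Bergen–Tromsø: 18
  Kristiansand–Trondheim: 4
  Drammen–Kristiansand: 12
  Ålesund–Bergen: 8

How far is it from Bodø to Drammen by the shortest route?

Checking several routes:
Bodø → Drammen: 15
Bodø → Tromsø → Drammen: 14 + 29 = 43
Bodø → Tromsø → Trondheim → Kristiansand → Drammen: 14 + 7 + 4 + 12 = 37
Bodø → Kristiansand → Drammen: 15 + 12 = 27
Bodø → Kristiansand → Trondheim → Tromsø → Drammen: 15 + 4 + 7 + 29 = 55
Shortest: 15.

15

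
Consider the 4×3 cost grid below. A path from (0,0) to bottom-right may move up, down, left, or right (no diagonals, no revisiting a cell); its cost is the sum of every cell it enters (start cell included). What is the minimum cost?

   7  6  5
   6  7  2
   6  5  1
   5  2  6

Best path: r0c0→r0c1→r0c2→r1c2→r2c2→r3c2
Cost: 7 + 6 + 5 + 2 + 1 + 6 = 27

27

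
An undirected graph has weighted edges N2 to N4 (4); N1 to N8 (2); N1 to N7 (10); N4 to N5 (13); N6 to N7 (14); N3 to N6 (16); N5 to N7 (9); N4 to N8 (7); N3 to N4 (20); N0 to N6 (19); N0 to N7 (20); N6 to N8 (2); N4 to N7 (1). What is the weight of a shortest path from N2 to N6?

Some routes from N2 to N6:
N2 -> N4 -> N7 -> N1 -> N8 -> N6: 4 + 1 + 10 + 2 + 2 = 19
N2 -> N4 -> N7 -> N6: 4 + 1 + 14 = 19
N2 -> N4 -> N8 -> N6: 4 + 7 + 2 = 13
Best route has total 13.

13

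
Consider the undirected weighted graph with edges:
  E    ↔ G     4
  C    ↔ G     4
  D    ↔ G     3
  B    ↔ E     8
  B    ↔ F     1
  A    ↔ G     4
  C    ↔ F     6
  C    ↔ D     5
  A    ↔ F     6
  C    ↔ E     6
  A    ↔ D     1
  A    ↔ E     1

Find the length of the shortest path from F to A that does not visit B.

6

Comparing a few candidate routes:
F -> A: 6
F -> C -> D -> A: 6 + 5 + 1 = 12
F -> C -> E -> A: 6 + 6 + 1 = 13
Best route has total 6.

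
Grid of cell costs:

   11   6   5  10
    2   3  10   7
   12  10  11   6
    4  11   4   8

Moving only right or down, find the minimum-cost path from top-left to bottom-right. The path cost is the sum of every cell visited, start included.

Take [0,0]→[1,0]→[1,1]→[1,2]→[1,3]→[2,3]→[3,3] for a total of 11 + 2 + 3 + 10 + 7 + 6 + 8 = 47.
(Top row then right column would cost 53.)

47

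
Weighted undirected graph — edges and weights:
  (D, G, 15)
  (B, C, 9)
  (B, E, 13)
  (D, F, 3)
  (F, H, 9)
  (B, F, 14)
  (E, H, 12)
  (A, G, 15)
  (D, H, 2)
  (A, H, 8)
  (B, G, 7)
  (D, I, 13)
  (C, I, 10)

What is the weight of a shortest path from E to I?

27

Checking several routes:
E - B - G - D - I: 13 + 7 + 15 + 13 = 48
E - B - F - D - I: 13 + 14 + 3 + 13 = 43
E - H - F - D - I: 12 + 9 + 3 + 13 = 37
E - H - D - I: 12 + 2 + 13 = 27
E - B - C - I: 13 + 9 + 10 = 32
Best route has total 27.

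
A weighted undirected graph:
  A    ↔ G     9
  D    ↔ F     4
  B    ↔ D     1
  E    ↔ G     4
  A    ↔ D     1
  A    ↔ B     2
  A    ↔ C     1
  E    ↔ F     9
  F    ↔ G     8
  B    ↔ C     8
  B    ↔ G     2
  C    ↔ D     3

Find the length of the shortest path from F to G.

Some routes from F to G:
F - D - C - A - B - G: 4 + 3 + 1 + 2 + 2 = 12
F - D - A - B - G: 4 + 1 + 2 + 2 = 9
F - D - B - G: 4 + 1 + 2 = 7
F - G: 8
Best route has total 7.

7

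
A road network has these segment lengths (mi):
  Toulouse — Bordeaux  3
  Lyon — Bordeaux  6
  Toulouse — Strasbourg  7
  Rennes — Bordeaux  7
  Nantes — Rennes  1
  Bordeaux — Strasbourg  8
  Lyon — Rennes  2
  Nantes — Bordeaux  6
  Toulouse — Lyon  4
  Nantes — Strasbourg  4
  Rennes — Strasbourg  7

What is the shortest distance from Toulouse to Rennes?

Checking several routes:
Toulouse -> Bordeaux -> Rennes: 3 + 7 = 10
Toulouse -> Bordeaux -> Nantes -> Rennes: 3 + 6 + 1 = 10
Toulouse -> Lyon -> Rennes: 4 + 2 = 6
The minimum is 6 mi.

6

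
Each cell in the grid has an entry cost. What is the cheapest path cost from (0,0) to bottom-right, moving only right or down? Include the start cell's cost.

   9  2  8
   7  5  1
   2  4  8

25

Path (0,0) -> (0,1) -> (1,1) -> (1,2) -> (2,2): 9 + 2 + 5 + 1 + 8 = 25.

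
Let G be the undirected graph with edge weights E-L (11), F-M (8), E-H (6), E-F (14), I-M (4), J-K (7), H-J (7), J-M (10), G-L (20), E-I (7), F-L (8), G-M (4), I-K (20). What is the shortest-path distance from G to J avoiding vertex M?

Routes from G to J avoiding M:
G → L → E → H → J: 20 + 11 + 6 + 7 = 44
G → L → F → E → I → K → J: 20 + 8 + 14 + 7 + 20 + 7 = 76
G → L → E → I → K → J: 20 + 11 + 7 + 20 + 7 = 65
G → L → F → E → H → J: 20 + 8 + 14 + 6 + 7 = 55
The minimum is 44.

44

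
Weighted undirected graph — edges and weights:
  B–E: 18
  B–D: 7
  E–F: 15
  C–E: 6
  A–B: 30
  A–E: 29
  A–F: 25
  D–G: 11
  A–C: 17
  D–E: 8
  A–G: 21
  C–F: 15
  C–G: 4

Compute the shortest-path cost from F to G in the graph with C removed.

Comparing a few candidate routes:
F → E → A → G: 15 + 29 + 21 = 65
F → E → B → D → G: 15 + 18 + 7 + 11 = 51
F → A → G: 25 + 21 = 46
F → A → B → D → G: 25 + 30 + 7 + 11 = 73
F → E → D → G: 15 + 8 + 11 = 34
F → A → E → D → G: 25 + 29 + 8 + 11 = 73
Shortest: 34.

34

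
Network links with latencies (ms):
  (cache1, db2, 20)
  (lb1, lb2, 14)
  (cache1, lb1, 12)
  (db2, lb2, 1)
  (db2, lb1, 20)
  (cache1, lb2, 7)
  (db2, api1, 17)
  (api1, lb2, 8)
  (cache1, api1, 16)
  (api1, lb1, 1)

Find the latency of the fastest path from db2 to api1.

A few of the db2→api1 routes:
db2 - lb1 - api1: 20 + 1 = 21
db2 - api1: 17
db2 - lb2 - cache1 - lb1 - api1: 1 + 7 + 12 + 1 = 21
db2 - lb2 - lb1 - api1: 1 + 14 + 1 = 16
db2 - lb2 - api1: 1 + 8 = 9
db2 - lb2 - cache1 - api1: 1 + 7 + 16 = 24
Best route has total 9 ms.

9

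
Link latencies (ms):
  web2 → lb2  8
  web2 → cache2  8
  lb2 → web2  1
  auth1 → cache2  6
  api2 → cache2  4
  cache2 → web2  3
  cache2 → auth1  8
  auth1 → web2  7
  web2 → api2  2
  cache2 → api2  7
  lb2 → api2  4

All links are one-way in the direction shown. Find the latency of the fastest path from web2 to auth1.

Candidate routes:
web2→api2→cache2→auth1: 2 + 4 + 8 = 14
web2→lb2→api2→cache2→auth1: 8 + 4 + 4 + 8 = 24
web2→cache2→auth1: 8 + 8 = 16
Best route has total 14 ms.

14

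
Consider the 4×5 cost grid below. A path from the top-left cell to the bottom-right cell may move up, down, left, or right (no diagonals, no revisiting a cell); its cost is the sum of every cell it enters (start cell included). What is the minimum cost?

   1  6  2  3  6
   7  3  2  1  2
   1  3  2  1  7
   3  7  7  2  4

Take [0,0]→[0,1]→[0,2]→[1,2]→[1,3]→[2,3]→[3,3]→[3,4] for a total of 1 + 6 + 2 + 2 + 1 + 1 + 2 + 4 = 19.

19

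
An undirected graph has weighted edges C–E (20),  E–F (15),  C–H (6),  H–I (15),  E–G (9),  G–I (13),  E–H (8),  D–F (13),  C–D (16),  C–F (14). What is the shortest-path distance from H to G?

A few of the H→G routes:
H -> E -> G: 8 + 9 = 17
H -> C -> E -> G: 6 + 20 + 9 = 35
H -> I -> G: 15 + 13 = 28
The minimum is 17.

17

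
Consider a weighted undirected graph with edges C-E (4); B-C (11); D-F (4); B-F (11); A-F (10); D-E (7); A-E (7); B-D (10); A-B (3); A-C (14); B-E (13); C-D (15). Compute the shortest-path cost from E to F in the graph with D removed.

Some routes from E to F avoiding D:
E -> A -> F: 7 + 10 = 17
E -> A -> B -> F: 7 + 3 + 11 = 21
E -> B -> F: 13 + 11 = 24
The minimum is 17.

17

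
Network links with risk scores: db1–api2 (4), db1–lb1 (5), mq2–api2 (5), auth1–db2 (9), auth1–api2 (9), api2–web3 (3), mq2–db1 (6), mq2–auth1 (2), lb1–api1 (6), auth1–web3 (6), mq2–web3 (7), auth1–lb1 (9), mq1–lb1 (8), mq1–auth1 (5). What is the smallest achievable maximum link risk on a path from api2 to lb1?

Checking several routes:
api2 -> db1 -> lb1: max(4, 5) = 5
api2 -> mq2 -> db1 -> lb1: max(5, 6, 5) = 6
api2 -> web3 -> auth1 -> mq2 -> db1 -> lb1: max(3, 6, 2, 6, 5) = 6
Best route has worst link 5.

5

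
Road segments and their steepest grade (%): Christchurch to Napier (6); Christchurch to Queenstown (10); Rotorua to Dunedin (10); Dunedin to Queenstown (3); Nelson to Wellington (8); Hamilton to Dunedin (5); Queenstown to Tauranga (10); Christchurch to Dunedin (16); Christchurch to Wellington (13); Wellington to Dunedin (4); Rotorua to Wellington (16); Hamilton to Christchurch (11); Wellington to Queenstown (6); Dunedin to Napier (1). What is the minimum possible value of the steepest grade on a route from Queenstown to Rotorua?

Checking several routes:
Queenstown -> Christchurch -> Napier -> Dunedin -> Rotorua: max(10, 6, 1, 10) = 10
Queenstown -> Wellington -> Dunedin -> Rotorua: max(6, 4, 10) = 10
Queenstown -> Dunedin -> Rotorua: max(3, 10) = 10
Smallest bottleneck: 10%.

10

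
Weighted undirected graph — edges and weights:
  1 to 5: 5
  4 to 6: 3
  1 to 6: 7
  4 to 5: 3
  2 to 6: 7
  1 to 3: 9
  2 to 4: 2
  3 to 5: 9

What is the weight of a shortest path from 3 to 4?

12

Candidate routes:
3 - 1 - 5 - 4: 9 + 5 + 3 = 17
3 - 1 - 6 - 4: 9 + 7 + 3 = 19
3 - 1 - 6 - 2 - 4: 9 + 7 + 7 + 2 = 25
3 - 5 - 1 - 6 - 2 - 4: 9 + 5 + 7 + 7 + 2 = 30
3 - 5 - 4: 9 + 3 = 12
3 - 5 - 1 - 6 - 4: 9 + 5 + 7 + 3 = 24
Best route has total 12.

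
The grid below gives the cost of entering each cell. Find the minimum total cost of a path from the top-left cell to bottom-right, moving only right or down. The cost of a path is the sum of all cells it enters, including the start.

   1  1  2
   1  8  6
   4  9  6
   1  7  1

One optimal route is [0,0]→[1,0]→[2,0]→[3,0]→[3,1]→[3,2].
Its cost is 1 + 1 + 4 + 1 + 7 + 1 = 15.
(Top row then right column would cost 17.)

15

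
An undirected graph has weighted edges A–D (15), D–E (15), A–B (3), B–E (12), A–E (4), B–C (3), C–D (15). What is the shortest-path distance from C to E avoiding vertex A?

Candidate routes:
C → B → E: 3 + 12 = 15
C → D → E: 15 + 15 = 30
Best route has total 15.

15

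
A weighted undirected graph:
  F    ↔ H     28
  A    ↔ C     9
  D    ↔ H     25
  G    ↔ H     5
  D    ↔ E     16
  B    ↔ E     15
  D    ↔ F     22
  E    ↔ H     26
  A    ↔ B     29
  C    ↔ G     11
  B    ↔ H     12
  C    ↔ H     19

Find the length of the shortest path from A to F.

53

Some routes from A to F:
A -> C -> G -> H -> D -> F: 9 + 11 + 5 + 25 + 22 = 72
A -> B -> H -> F: 29 + 12 + 28 = 69
A -> C -> G -> H -> F: 9 + 11 + 5 + 28 = 53
A -> C -> H -> F: 9 + 19 + 28 = 56
Best route has total 53.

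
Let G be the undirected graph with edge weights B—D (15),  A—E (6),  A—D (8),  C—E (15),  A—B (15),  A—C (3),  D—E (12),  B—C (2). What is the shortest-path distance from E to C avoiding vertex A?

Candidate routes:
E - C: 15
E - D - B - C: 12 + 15 + 2 = 29
The minimum is 15.

15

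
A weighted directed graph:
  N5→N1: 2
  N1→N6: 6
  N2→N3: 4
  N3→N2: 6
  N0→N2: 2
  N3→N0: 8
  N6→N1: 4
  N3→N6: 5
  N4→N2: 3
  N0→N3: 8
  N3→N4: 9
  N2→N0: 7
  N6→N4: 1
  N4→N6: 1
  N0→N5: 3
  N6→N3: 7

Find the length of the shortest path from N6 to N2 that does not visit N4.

Candidate routes:
N6-N3-N0-N2: 7 + 8 + 2 = 17
N6-N3-N2: 7 + 6 = 13
Shortest: 13.

13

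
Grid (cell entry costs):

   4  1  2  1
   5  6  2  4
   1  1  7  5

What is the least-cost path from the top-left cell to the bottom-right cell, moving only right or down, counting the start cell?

17

Cheapest: [0,0]→[0,1]→[0,2]→[0,3]→[1,3]→[2,3]
  4 + 1 + 2 + 1 + 4 + 5 = 17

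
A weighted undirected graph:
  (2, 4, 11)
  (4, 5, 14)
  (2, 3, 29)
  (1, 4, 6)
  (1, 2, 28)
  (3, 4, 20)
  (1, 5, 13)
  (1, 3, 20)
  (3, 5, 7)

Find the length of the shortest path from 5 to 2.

25

Comparing a few candidate routes:
5-1-4-2: 13 + 6 + 11 = 30
5-3-2: 7 + 29 = 36
5-4-2: 14 + 11 = 25
Best route has total 25.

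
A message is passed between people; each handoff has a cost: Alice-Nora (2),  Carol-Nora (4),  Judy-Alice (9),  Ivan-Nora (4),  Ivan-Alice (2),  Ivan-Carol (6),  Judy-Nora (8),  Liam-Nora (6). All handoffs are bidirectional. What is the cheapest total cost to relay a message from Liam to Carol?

10

Routes from Liam to Carol:
Liam→Nora→Carol: 6 + 4 = 10
Liam→Nora→Alice→Ivan→Carol: 6 + 2 + 2 + 6 = 16
Liam→Nora→Ivan→Carol: 6 + 4 + 6 = 16
Liam→Nora→Judy→Alice→Ivan→Carol: 6 + 8 + 9 + 2 + 6 = 31
Shortest: 10.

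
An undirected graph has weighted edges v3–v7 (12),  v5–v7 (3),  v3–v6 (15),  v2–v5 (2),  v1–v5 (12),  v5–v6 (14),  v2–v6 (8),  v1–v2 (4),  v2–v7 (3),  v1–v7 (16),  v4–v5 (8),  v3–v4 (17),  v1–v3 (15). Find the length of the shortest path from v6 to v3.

15

A few of the v6→v3 routes:
v6→v2→v7→v3: 8 + 3 + 12 = 23
v6→v2→v5→v7→v3: 8 + 2 + 3 + 12 = 25
v6→v3: 15
v6→v2→v1→v3: 8 + 4 + 15 = 27
v6→v5→v7→v3: 14 + 3 + 12 = 29
v6→v5→v2→v7→v3: 14 + 2 + 3 + 12 = 31
The minimum is 15.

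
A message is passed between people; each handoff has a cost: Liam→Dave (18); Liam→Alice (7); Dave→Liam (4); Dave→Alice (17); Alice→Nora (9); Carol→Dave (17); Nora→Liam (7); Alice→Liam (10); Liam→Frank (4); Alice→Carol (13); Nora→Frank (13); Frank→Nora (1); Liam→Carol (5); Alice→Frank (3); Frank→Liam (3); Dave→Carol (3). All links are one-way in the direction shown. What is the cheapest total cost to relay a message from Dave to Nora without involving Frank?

Candidate routes:
Dave→Liam→Alice→Nora: 4 + 7 + 9 = 20
Dave→Alice→Nora: 17 + 9 = 26
The minimum is 20.

20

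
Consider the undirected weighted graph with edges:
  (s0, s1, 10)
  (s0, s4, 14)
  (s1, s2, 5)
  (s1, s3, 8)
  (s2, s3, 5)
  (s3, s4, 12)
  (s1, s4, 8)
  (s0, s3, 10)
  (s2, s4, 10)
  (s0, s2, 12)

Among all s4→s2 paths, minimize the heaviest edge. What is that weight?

8

Comparing a few candidate routes:
s4 → s3 → s1 → s2: max(12, 8, 5) = 12
s4 → s3 → s1 → s0 → s2: max(12, 8, 10, 12) = 12
s4 → s1 → s3 → s2: max(8, 8, 5) = 8
s4 → s1 → s2: max(8, 5) = 8
s4 → s1 → s0 → s3 → s2: max(8, 10, 10, 5) = 10
s4 → s2: max(10) = 10
The minimum achievable maximum is 8.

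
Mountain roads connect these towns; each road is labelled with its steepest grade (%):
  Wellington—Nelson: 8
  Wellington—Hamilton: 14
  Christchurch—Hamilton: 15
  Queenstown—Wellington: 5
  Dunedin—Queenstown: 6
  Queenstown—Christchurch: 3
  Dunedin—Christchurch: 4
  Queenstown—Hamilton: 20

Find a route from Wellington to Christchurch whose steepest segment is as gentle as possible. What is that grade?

Comparing a few candidate routes:
Wellington - Queenstown - Dunedin - Christchurch: max(5, 6, 4) = 6
Wellington - Queenstown - Hamilton - Christchurch: max(5, 20, 15) = 20
Wellington - Hamilton - Christchurch: max(14, 15) = 15
Wellington - Queenstown - Christchurch: max(5, 3) = 5
Wellington - Hamilton - Queenstown - Christchurch: max(14, 20, 3) = 20
The minimum achievable maximum is 5%.

5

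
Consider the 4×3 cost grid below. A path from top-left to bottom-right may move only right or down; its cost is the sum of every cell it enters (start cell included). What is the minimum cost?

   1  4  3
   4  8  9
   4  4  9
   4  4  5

Take (0,0) → (1,0) → (2,0) → (2,1) → (3,1) → (3,2) for a total of 1 + 4 + 4 + 4 + 4 + 5 = 22.

22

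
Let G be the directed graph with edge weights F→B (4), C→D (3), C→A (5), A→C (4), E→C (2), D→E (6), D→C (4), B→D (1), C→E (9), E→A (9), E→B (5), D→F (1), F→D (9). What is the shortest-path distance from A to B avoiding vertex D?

18

Paths from A to B avoiding D:
A→C→E→B: 4 + 9 + 5 = 18
Shortest: 18.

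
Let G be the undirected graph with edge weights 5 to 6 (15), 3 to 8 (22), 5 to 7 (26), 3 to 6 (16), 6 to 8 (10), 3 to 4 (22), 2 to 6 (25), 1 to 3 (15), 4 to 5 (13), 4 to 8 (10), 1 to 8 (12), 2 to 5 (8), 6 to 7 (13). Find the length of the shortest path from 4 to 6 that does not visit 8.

Paths from 4 to 6 avoiding 8:
4 → 5 → 2 → 6: 13 + 8 + 25 = 46
4 → 5 → 7 → 6: 13 + 26 + 13 = 52
4 → 3 → 6: 22 + 16 = 38
4 → 5 → 6: 13 + 15 = 28
The minimum is 28.

28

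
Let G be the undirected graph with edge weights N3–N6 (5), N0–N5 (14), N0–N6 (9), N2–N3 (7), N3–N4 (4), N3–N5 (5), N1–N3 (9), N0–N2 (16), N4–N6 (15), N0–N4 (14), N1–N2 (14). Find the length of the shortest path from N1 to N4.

13

Comparing a few candidate routes:
N1→N3→N6→N4: 9 + 5 + 15 = 29
N1→N3→N6→N0→N4: 9 + 5 + 9 + 14 = 37
N1→N3→N4: 9 + 4 = 13
N1→N3→N5→N0→N4: 9 + 5 + 14 + 14 = 42
N1→N2→N3→N4: 14 + 7 + 4 = 25
N1→N2→N3→N6→N4: 14 + 7 + 5 + 15 = 41
The minimum is 13.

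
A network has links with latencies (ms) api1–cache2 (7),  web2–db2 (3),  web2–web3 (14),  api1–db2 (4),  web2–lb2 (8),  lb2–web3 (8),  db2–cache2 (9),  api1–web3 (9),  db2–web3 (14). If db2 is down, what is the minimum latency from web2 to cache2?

Paths from web2 to cache2 avoiding db2:
web2-lb2-web3-api1-cache2: 8 + 8 + 9 + 7 = 32
web2-web3-api1-cache2: 14 + 9 + 7 = 30
Shortest: 30 ms.

30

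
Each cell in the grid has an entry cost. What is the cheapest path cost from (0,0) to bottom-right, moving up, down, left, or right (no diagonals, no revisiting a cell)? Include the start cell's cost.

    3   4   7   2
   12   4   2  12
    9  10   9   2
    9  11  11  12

One optimal route is (0,0) (0,1) (1,1) (1,2) (2,2) (2,3) (3,3).
Its cost is 3 + 4 + 4 + 2 + 9 + 2 + 12 = 36.

36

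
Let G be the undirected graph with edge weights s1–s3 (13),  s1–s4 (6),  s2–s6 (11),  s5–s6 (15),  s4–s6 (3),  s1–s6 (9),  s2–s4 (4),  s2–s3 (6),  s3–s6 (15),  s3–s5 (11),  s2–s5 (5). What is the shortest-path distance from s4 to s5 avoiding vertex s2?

18

A few of the s4→s5 routes:
s4→s6→s3→s5: 3 + 15 + 11 = 29
s4→s1→s6→s5: 6 + 9 + 15 = 30
s4→s1→s3→s5: 6 + 13 + 11 = 30
s4→s6→s5: 3 + 15 = 18
Shortest: 18.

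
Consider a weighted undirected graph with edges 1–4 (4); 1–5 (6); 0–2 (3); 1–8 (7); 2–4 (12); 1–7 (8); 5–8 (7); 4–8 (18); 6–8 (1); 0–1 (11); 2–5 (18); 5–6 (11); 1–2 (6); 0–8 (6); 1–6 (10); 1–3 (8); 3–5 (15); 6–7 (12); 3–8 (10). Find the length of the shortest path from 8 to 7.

A few of the 8→7 routes:
8 -> 5 -> 1 -> 7: 7 + 6 + 8 = 21
8 -> 1 -> 7: 7 + 8 = 15
8 -> 6 -> 7: 1 + 12 = 13
8 -> 6 -> 1 -> 7: 1 + 10 + 8 = 19
The minimum is 13.

13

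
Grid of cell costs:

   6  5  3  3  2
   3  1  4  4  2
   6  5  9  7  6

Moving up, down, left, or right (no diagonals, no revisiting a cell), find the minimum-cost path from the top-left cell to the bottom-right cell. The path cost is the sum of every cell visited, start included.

26

Best path: (0,0) -> (1,0) -> (1,1) -> (1,2) -> (1,3) -> (1,4) -> (2,4)
Cost: 6 + 3 + 1 + 4 + 4 + 2 + 6 = 26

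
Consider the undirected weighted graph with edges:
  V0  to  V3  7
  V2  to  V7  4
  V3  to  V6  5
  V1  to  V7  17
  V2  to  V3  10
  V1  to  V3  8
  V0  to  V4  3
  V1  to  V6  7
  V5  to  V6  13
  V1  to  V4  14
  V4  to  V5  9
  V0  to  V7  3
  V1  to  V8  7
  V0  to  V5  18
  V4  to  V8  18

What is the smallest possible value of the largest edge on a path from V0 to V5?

9

Comparing a few candidate routes:
V0→V4→V5: max(3, 9) = 9
V0→V3→V1→V6→V5: max(7, 8, 7, 13) = 13
V0→V7→V2→V3→V6→V5: max(3, 4, 10, 5, 13) = 13
V0→V3→V6→V5: max(7, 5, 13) = 13
V0→V7→V2→V3→V1→V6→V5: max(3, 4, 10, 8, 7, 13) = 13
Smallest bottleneck: 9.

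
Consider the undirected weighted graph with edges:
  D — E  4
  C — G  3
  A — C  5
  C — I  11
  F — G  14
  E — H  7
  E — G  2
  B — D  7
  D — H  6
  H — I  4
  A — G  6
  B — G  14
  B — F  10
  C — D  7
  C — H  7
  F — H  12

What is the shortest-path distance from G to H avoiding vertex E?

Checking several routes:
G-C-H: 3 + 7 = 10
G-C-D-H: 3 + 7 + 6 = 16
G-C-I-H: 3 + 11 + 4 = 18
G-A-C-H: 6 + 5 + 7 = 18
Best route has total 10.

10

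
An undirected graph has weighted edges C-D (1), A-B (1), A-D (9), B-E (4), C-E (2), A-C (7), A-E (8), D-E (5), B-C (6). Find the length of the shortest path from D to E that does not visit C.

5

Paths from D to E avoiding C:
D → A → B → E: 9 + 1 + 4 = 14
D → E: 5
D → A → E: 9 + 8 = 17
The minimum is 5.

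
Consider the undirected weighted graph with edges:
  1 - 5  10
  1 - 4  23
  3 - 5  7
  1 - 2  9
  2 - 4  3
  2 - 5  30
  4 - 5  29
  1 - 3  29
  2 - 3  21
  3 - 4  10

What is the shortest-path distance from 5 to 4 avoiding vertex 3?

Candidate routes:
5-1-4: 10 + 23 = 33
5-2-4: 30 + 3 = 33
5-2-1-4: 30 + 9 + 23 = 62
5-1-2-4: 10 + 9 + 3 = 22
5-4: 29
Best route has total 22.

22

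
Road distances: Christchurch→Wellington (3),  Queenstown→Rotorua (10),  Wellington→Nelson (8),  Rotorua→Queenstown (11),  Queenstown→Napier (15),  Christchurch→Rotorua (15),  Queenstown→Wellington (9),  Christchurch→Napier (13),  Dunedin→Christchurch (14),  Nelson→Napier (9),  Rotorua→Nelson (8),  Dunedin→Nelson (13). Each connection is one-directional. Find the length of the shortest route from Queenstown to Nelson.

Candidate routes:
Queenstown → Rotorua → Nelson: 10 + 8 = 18
Queenstown → Wellington → Nelson: 9 + 8 = 17
The minimum is 17.

17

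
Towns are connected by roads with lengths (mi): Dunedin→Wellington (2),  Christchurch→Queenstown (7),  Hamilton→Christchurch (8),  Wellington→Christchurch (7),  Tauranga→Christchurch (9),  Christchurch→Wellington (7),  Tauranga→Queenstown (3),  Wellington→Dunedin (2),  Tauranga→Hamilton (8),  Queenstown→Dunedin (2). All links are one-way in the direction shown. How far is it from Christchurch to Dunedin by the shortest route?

9

Paths from Christchurch to Dunedin:
Christchurch -> Wellington -> Dunedin: 7 + 2 = 9
Christchurch -> Queenstown -> Dunedin: 7 + 2 = 9
The minimum is 9 mi.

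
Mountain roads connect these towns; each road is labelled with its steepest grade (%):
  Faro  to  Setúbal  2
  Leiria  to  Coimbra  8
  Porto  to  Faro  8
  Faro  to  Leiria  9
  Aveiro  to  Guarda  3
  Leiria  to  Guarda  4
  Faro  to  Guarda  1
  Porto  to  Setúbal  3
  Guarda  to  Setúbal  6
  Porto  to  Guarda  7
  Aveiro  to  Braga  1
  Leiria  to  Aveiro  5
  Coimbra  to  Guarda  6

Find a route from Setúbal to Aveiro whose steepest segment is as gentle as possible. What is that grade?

3

Comparing a few candidate routes:
Setúbal → Faro → Guarda → Leiria → Aveiro: max(2, 1, 4, 5) = 5
Setúbal → Guarda → Leiria → Aveiro: max(6, 4, 5) = 6
Setúbal → Porto → Guarda → Leiria → Aveiro: max(3, 7, 4, 5) = 7
Setúbal → Guarda → Aveiro: max(6, 3) = 6
Setúbal → Faro → Guarda → Aveiro: max(2, 1, 3) = 3
Setúbal → Porto → Guarda → Aveiro: max(3, 7, 3) = 7
Best route has worst link 3%.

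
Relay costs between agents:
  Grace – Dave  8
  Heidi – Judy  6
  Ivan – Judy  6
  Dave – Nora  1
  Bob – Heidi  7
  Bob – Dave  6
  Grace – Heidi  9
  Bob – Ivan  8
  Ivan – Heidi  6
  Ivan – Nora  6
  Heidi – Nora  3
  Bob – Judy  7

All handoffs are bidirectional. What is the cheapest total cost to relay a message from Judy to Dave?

Comparing a few candidate routes:
Judy → Ivan → Nora → Dave: 6 + 6 + 1 = 13
Judy → Ivan → Heidi → Nora → Dave: 6 + 6 + 3 + 1 = 16
Judy → Bob → Dave: 7 + 6 = 13
Judy → Heidi → Ivan → Nora → Dave: 6 + 6 + 6 + 1 = 19
Judy → Bob → Heidi → Nora → Dave: 7 + 7 + 3 + 1 = 18
Judy → Heidi → Nora → Dave: 6 + 3 + 1 = 10
Shortest: 10.

10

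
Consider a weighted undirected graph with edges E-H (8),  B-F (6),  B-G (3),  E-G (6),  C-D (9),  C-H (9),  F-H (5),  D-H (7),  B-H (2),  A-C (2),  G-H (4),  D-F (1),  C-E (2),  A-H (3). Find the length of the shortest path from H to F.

Comparing a few candidate routes:
H→B→F: 2 + 6 = 8
H→F: 5
H→D→F: 7 + 1 = 8
H→A→C→D→F: 3 + 2 + 9 + 1 = 15
H→G→B→F: 4 + 3 + 6 = 13
The minimum is 5.

5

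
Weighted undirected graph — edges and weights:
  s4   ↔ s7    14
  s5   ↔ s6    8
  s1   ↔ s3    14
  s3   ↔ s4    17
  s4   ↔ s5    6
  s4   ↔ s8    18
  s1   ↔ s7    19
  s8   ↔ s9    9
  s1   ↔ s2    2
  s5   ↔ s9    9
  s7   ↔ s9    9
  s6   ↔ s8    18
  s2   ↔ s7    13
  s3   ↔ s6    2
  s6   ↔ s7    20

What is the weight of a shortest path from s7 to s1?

15

Some routes from s7 to s1:
s7 → s6 → s3 → s1: 20 + 2 + 14 = 36
s7 → s1: 19
s7 → s9 → s5 → s6 → s3 → s1: 9 + 9 + 8 + 2 + 14 = 42
s7 → s2 → s1: 13 + 2 = 15
The minimum is 15.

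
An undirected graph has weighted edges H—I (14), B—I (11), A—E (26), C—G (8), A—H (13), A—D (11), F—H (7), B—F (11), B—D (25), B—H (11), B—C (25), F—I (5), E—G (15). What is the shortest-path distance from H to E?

39

Some routes from H to E:
H→B→C→G→E: 11 + 25 + 8 + 15 = 59
H→F→B→C→G→E: 7 + 11 + 25 + 8 + 15 = 66
H→A→E: 13 + 26 = 39
The minimum is 39.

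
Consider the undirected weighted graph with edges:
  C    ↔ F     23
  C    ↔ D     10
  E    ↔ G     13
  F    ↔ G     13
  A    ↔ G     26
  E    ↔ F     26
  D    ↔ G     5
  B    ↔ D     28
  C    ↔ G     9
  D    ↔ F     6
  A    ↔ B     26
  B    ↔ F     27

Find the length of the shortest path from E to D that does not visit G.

32

Candidate routes:
E - F - D: 26 + 6 = 32
E - F - B - D: 26 + 27 + 28 = 81
E - F - C - D: 26 + 23 + 10 = 59
Shortest: 32.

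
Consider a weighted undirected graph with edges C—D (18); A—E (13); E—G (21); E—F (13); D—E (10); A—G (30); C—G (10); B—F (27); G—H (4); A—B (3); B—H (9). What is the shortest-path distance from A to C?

26

Checking several routes:
A - E - D - C: 13 + 10 + 18 = 41
A - E - G - C: 13 + 21 + 10 = 44
A - G - C: 30 + 10 = 40
A - B - H - G - E - D - C: 3 + 9 + 4 + 21 + 10 + 18 = 65
A - B - H - G - C: 3 + 9 + 4 + 10 = 26
Best route has total 26.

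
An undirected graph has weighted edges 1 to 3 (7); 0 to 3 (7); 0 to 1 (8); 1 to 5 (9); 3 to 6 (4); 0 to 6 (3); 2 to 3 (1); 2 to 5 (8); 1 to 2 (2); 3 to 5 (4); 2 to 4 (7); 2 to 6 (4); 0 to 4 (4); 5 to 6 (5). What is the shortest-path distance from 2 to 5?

5

Comparing a few candidate routes:
2→6→5: 4 + 5 = 9
2→5: 8
2→3→5: 1 + 4 = 5
The minimum is 5.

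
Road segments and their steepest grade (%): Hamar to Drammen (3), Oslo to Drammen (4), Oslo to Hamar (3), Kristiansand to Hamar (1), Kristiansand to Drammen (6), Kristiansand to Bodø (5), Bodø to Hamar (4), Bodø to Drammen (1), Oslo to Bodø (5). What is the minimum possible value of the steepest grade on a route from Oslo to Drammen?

A few of the Oslo→Drammen routes:
Oslo -> Hamar -> Drammen: max(3, 3) = 3
Oslo -> Bodø -> Kristiansand -> Hamar -> Drammen: max(5, 5, 1, 3) = 5
Oslo -> Drammen: max(4) = 4
Oslo -> Hamar -> Bodø -> Drammen: max(3, 4, 1) = 4
Oslo -> Bodø -> Drammen: max(5, 1) = 5
Smallest bottleneck: 3%.

3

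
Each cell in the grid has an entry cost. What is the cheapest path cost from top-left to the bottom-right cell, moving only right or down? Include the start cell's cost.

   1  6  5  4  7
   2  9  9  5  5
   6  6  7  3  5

29

Take (0,0)→(0,1)→(0,2)→(0,3)→(1,3)→(2,3)→(2,4) for a total of 1 + 6 + 5 + 4 + 5 + 3 + 5 = 29.
For comparison, the top-then-right route costs 33.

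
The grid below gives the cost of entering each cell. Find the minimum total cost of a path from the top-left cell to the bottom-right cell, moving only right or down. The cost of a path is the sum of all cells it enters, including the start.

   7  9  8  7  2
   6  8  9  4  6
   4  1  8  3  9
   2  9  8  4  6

One optimal route is (0,0)→(1,0)→(2,0)→(2,1)→(2,2)→(2,3)→(3,3)→(3,4).
Its cost is 7 + 6 + 4 + 1 + 8 + 3 + 4 + 6 = 39.

39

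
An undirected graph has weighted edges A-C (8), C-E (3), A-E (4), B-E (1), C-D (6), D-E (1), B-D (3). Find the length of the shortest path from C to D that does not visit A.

Candidate routes:
C-E-D: 3 + 1 = 4
C-D: 6
C-E-B-D: 3 + 1 + 3 = 7
Best route has total 4.

4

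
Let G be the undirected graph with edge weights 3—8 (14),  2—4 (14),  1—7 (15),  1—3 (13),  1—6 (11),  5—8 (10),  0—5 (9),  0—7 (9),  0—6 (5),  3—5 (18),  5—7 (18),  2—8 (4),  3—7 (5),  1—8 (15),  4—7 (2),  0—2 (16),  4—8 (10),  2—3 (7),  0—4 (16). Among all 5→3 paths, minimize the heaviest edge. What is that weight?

9

A few of the 5→3 routes:
5→0→7→4→8→2→3: max(9, 9, 2, 10, 4, 7) = 10
5→8→4→7→0→6→1→3: max(10, 10, 2, 9, 5, 11, 13) = 13
5→0→7→3: max(9, 9, 5) = 9
5→8→4→7→3: max(10, 10, 2, 5) = 10
5→8→2→3: max(10, 4, 7) = 10
Best route has worst link 9.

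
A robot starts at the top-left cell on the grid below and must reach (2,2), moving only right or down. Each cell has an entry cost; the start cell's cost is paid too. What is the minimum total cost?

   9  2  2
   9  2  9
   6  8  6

27

Path [0,0] [0,1] [1,1] [2,1] [2,2]: 9 + 2 + 2 + 8 + 6 = 27.
(Top row then right column would cost 28.)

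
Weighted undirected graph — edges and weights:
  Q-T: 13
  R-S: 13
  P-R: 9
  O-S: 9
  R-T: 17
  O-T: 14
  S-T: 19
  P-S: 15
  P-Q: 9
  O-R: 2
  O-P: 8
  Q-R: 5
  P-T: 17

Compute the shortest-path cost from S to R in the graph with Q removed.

11

A few of the S→R routes:
S - O - R: 9 + 2 = 11
S - R: 13
S - P - R: 15 + 9 = 24
Best route has total 11.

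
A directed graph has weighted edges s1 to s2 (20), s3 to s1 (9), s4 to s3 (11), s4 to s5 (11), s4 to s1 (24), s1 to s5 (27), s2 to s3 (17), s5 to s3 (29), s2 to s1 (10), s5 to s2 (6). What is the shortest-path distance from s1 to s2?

Paths from s1 to s2:
s1 → s5 → s2: 27 + 6 = 33
s1 → s2: 20
The minimum is 20.

20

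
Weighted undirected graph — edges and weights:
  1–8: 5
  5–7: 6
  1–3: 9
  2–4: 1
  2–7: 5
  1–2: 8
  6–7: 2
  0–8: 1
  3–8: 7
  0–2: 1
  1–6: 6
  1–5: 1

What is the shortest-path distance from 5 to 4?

A few of the 5→4 routes:
5 -> 1 -> 6 -> 7 -> 2 -> 4: 1 + 6 + 2 + 5 + 1 = 15
5 -> 1 -> 8 -> 0 -> 2 -> 4: 1 + 5 + 1 + 1 + 1 = 9
5 -> 1 -> 2 -> 4: 1 + 8 + 1 = 10
5 -> 7 -> 2 -> 4: 6 + 5 + 1 = 12
Shortest: 9.

9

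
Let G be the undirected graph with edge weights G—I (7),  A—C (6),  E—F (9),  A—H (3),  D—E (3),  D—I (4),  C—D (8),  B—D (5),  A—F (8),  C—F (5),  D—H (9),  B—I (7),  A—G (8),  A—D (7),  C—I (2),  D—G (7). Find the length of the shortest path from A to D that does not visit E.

7

A few of the A→D routes:
A - F - C - I - D: 8 + 5 + 2 + 4 = 19
A - C - D: 6 + 8 = 14
A - H - D: 3 + 9 = 12
A - G - D: 8 + 7 = 15
A - D: 7
A - C - I - D: 6 + 2 + 4 = 12
Shortest: 7.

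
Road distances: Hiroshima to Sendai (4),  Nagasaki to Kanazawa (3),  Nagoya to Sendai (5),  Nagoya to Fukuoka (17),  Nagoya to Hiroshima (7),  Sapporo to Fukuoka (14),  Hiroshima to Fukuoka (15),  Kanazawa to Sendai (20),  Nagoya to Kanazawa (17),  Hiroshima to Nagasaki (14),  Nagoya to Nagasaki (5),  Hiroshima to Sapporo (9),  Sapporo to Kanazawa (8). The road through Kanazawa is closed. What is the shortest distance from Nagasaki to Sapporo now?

21

Checking several routes:
Nagasaki - Hiroshima - Sapporo: 14 + 9 = 23
Nagasaki - Nagoya - Sendai - Hiroshima - Sapporo: 5 + 5 + 4 + 9 = 23
Nagasaki - Nagoya - Fukuoka - Sapporo: 5 + 17 + 14 = 36
Nagasaki - Nagoya - Hiroshima - Fukuoka - Sapporo: 5 + 7 + 15 + 14 = 41
Nagasaki - Nagoya - Hiroshima - Sapporo: 5 + 7 + 9 = 21
The minimum is 21.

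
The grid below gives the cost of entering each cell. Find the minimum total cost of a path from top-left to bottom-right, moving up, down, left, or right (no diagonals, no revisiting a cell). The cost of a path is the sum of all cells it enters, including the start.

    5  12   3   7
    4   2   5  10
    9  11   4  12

One optimal route is (0,0)→(1,0)→(1,1)→(1,2)→(2,2)→(2,3).
Its cost is 5 + 4 + 2 + 5 + 4 + 12 = 32.

32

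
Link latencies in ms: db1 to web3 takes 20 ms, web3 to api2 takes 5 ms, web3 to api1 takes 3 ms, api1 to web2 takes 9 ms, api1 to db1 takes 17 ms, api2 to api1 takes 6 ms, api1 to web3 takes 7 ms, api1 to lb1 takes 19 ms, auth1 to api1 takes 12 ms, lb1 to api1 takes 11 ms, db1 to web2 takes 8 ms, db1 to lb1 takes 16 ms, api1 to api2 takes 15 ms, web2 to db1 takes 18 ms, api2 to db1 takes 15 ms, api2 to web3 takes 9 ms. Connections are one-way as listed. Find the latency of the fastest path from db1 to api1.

23

Candidate routes:
db1 - lb1 - api1: 16 + 11 = 27
db1 - web3 - api2 - api1: 20 + 5 + 6 = 31
db1 - web3 - api1: 20 + 3 = 23
The minimum is 23 ms.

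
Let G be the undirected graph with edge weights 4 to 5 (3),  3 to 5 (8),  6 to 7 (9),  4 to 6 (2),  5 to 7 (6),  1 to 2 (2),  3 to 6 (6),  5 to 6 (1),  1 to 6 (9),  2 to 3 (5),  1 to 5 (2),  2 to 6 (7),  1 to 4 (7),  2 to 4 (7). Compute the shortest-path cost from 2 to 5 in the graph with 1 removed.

Comparing a few candidate routes:
2 → 6 → 4 → 5: 7 + 2 + 3 = 12
2 → 4 → 5: 7 + 3 = 10
2 → 4 → 6 → 5: 7 + 2 + 1 = 10
2 → 3 → 6 → 5: 5 + 6 + 1 = 12
2 → 6 → 5: 7 + 1 = 8
Best route has total 8.

8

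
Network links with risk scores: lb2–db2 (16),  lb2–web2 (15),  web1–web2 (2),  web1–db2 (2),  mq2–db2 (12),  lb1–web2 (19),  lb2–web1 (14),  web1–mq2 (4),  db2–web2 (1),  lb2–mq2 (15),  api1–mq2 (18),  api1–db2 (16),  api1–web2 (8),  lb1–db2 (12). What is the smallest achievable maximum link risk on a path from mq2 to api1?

A few of the mq2→api1 routes:
mq2 - web1 - db2 - web2 - api1: max(4, 2, 1, 8) = 8
mq2 - db2 - web2 - api1: max(12, 1, 8) = 12
mq2 - db2 - web1 - web2 - api1: max(12, 2, 2, 8) = 12
mq2 - web1 - web2 - api1: max(4, 2, 8) = 8
The minimum achievable maximum is 8.

8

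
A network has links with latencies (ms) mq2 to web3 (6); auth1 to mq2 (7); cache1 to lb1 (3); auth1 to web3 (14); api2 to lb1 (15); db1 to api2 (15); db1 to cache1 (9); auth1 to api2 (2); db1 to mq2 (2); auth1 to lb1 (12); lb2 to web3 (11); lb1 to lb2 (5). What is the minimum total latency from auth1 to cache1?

A few of the auth1→cache1 routes:
auth1 -> lb1 -> cache1: 12 + 3 = 15
auth1 -> api2 -> lb1 -> cache1: 2 + 15 + 3 = 20
auth1 -> mq2 -> db1 -> cache1: 7 + 2 + 9 = 18
auth1 -> api2 -> db1 -> cache1: 2 + 15 + 9 = 26
auth1 -> web3 -> mq2 -> db1 -> cache1: 14 + 6 + 2 + 9 = 31
Shortest: 15 ms.

15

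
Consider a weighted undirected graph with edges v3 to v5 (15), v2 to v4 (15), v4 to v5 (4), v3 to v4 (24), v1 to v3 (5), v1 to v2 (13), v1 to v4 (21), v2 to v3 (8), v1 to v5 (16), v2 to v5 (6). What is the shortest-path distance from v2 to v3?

8

A few of the v2→v3 routes:
v2→v5→v1→v3: 6 + 16 + 5 = 27
v2→v3: 8
v2→v1→v3: 13 + 5 = 18
v2→v4→v5→v3: 15 + 4 + 15 = 34
v2→v5→v3: 6 + 15 = 21
Best route has total 8.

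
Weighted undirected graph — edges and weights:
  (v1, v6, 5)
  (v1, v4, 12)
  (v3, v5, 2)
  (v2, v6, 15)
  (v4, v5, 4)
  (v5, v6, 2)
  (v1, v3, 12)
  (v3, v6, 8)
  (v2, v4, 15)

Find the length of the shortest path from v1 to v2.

A few of the v1→v2 routes:
v1→v6→v5→v4→v2: 5 + 2 + 4 + 15 = 26
v1→v6→v2: 5 + 15 = 20
v1→v4→v2: 12 + 15 = 27
Best route has total 20.

20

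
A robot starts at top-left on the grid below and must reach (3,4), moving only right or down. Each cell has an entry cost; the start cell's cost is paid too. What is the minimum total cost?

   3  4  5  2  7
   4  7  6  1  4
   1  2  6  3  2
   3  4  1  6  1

21

Best path: [0,0] [0,1] [0,2] [0,3] [1,3] [2,3] [2,4] [3,4]
Cost: 3 + 4 + 5 + 2 + 1 + 3 + 2 + 1 = 21
For comparison, the top-then-right route costs 28.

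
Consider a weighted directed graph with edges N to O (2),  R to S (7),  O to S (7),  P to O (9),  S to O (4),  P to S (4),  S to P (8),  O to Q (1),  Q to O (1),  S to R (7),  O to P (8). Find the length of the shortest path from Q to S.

8

Paths from Q to S:
Q→O→P→S: 1 + 8 + 4 = 13
Q→O→S: 1 + 7 = 8
The minimum is 8.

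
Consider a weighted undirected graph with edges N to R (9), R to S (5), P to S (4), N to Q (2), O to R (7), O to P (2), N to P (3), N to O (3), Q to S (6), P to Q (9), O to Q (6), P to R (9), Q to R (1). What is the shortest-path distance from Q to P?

5

Comparing a few candidate routes:
Q -> N -> O -> P: 2 + 3 + 2 = 7
Q -> P: 9
Q -> N -> P: 2 + 3 = 5
Q -> R -> S -> P: 1 + 5 + 4 = 10
Q -> R -> P: 1 + 9 = 10
Q -> O -> P: 6 + 2 = 8
Best route has total 5.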